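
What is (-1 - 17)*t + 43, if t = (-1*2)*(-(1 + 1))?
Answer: -29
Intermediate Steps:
t = 4 (t = -(-2)*2 = -2*(-2) = 4)
(-1 - 17)*t + 43 = (-1 - 17)*4 + 43 = -18*4 + 43 = -72 + 43 = -29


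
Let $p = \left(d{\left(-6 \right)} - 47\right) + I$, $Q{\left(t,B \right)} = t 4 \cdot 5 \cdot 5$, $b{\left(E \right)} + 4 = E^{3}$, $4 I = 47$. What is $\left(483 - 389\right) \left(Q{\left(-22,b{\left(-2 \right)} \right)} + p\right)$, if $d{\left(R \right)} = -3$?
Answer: $- \frac{420791}{2} \approx -2.104 \cdot 10^{5}$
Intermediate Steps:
$I = \frac{47}{4}$ ($I = \frac{1}{4} \cdot 47 = \frac{47}{4} \approx 11.75$)
$b{\left(E \right)} = -4 + E^{3}$
$Q{\left(t,B \right)} = 100 t$ ($Q{\left(t,B \right)} = 4 t 5 \cdot 5 = 20 t 5 = 100 t$)
$p = - \frac{153}{4}$ ($p = \left(-3 - 47\right) + \frac{47}{4} = -50 + \frac{47}{4} = - \frac{153}{4} \approx -38.25$)
$\left(483 - 389\right) \left(Q{\left(-22,b{\left(-2 \right)} \right)} + p\right) = \left(483 - 389\right) \left(100 \left(-22\right) - \frac{153}{4}\right) = 94 \left(-2200 - \frac{153}{4}\right) = 94 \left(- \frac{8953}{4}\right) = - \frac{420791}{2}$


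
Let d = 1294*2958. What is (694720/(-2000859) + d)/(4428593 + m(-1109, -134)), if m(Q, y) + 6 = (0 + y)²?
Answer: 7658591258348/8896905580437 ≈ 0.86082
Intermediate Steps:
m(Q, y) = -6 + y² (m(Q, y) = -6 + (0 + y)² = -6 + y²)
d = 3827652
(694720/(-2000859) + d)/(4428593 + m(-1109, -134)) = (694720/(-2000859) + 3827652)/(4428593 + (-6 + (-134)²)) = (694720*(-1/2000859) + 3827652)/(4428593 + (-6 + 17956)) = (-694720/2000859 + 3827652)/(4428593 + 17950) = (7658591258348/2000859)/4446543 = (7658591258348/2000859)*(1/4446543) = 7658591258348/8896905580437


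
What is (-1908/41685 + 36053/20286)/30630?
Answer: 69722077/1233399957300 ≈ 5.6528e-5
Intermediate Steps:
(-1908/41685 + 36053/20286)/30630 = (-1908*1/41685 + 36053*(1/20286))*(1/30630) = (-636/13895 + 36053/20286)*(1/30630) = (69722077/40267710)*(1/30630) = 69722077/1233399957300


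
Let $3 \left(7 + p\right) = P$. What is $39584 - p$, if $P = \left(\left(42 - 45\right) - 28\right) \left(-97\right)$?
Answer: $\frac{115766}{3} \approx 38589.0$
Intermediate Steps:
$P = 3007$ ($P = \left(\left(42 - 45\right) - 28\right) \left(-97\right) = \left(-3 - 28\right) \left(-97\right) = \left(-31\right) \left(-97\right) = 3007$)
$p = \frac{2986}{3}$ ($p = -7 + \frac{1}{3} \cdot 3007 = -7 + \frac{3007}{3} = \frac{2986}{3} \approx 995.33$)
$39584 - p = 39584 - \frac{2986}{3} = \frac{115766}{3}$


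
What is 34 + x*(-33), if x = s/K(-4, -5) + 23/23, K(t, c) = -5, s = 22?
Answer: 731/5 ≈ 146.20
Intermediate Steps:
x = -17/5 (x = 22/(-5) + 23/23 = 22*(-⅕) + 23*(1/23) = -22/5 + 1 = -17/5 ≈ -3.4000)
34 + x*(-33) = 34 - 17/5*(-33) = 34 + 561/5 = 731/5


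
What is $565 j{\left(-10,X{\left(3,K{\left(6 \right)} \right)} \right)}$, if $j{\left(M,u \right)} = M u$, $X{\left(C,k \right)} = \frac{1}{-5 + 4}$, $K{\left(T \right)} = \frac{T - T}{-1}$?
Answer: $5650$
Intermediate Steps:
$K{\left(T \right)} = 0$ ($K{\left(T \right)} = 0 \left(-1\right) = 0$)
$X{\left(C,k \right)} = -1$ ($X{\left(C,k \right)} = \frac{1}{-1} = -1$)
$565 j{\left(-10,X{\left(3,K{\left(6 \right)} \right)} \right)} = 565 \left(\left(-10\right) \left(-1\right)\right) = 565 \cdot 10 = 5650$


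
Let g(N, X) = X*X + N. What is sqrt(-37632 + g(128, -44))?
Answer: 12*I*sqrt(247) ≈ 188.59*I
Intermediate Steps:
g(N, X) = N + X**2 (g(N, X) = X**2 + N = N + X**2)
sqrt(-37632 + g(128, -44)) = sqrt(-37632 + (128 + (-44)**2)) = sqrt(-37632 + (128 + 1936)) = sqrt(-37632 + 2064) = sqrt(-35568) = 12*I*sqrt(247)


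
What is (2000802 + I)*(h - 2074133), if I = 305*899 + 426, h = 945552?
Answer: -2567999164763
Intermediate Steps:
I = 274621 (I = 274195 + 426 = 274621)
(2000802 + I)*(h - 2074133) = (2000802 + 274621)*(945552 - 2074133) = 2275423*(-1128581) = -2567999164763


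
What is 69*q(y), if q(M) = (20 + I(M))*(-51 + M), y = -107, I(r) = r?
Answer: 948474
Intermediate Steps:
q(M) = (-51 + M)*(20 + M) (q(M) = (20 + M)*(-51 + M) = (-51 + M)*(20 + M))
69*q(y) = 69*(-1020 + (-107)**2 - 31*(-107)) = 69*(-1020 + 11449 + 3317) = 69*13746 = 948474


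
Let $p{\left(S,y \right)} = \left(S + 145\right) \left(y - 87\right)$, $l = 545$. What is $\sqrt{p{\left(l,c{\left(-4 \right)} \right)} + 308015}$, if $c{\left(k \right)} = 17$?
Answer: $\sqrt{259715} \approx 509.62$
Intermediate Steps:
$p{\left(S,y \right)} = \left(-87 + y\right) \left(145 + S\right)$ ($p{\left(S,y \right)} = \left(145 + S\right) \left(-87 + y\right) = \left(-87 + y\right) \left(145 + S\right)$)
$\sqrt{p{\left(l,c{\left(-4 \right)} \right)} + 308015} = \sqrt{\left(-12615 - 47415 + 145 \cdot 17 + 545 \cdot 17\right) + 308015} = \sqrt{\left(-12615 - 47415 + 2465 + 9265\right) + 308015} = \sqrt{-48300 + 308015} = \sqrt{259715}$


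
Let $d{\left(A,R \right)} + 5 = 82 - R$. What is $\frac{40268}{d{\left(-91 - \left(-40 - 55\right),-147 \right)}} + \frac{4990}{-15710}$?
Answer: $\frac{15787313}{87976} \approx 179.45$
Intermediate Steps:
$d{\left(A,R \right)} = 77 - R$ ($d{\left(A,R \right)} = -5 - \left(-82 + R\right) = 77 - R$)
$\frac{40268}{d{\left(-91 - \left(-40 - 55\right),-147 \right)}} + \frac{4990}{-15710} = \frac{40268}{77 - -147} + \frac{4990}{-15710} = \frac{40268}{77 + 147} + 4990 \left(- \frac{1}{15710}\right) = \frac{40268}{224} - \frac{499}{1571} = 40268 \cdot \frac{1}{224} - \frac{499}{1571} = \frac{10067}{56} - \frac{499}{1571} = \frac{15787313}{87976}$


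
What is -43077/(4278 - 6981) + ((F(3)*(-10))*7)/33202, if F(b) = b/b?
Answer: 238342224/14957501 ≈ 15.935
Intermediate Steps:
F(b) = 1
-43077/(4278 - 6981) + ((F(3)*(-10))*7)/33202 = -43077/(4278 - 6981) + ((1*(-10))*7)/33202 = -43077/(-2703) - 10*7*(1/33202) = -43077*(-1/2703) - 70*1/33202 = 14359/901 - 35/16601 = 238342224/14957501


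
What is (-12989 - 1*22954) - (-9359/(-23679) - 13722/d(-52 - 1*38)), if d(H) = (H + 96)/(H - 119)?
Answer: -12169263113/23679 ≈ -5.1393e+5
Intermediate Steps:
d(H) = (96 + H)/(-119 + H)
(-12989 - 1*22954) - (-9359/(-23679) - 13722/d(-52 - 1*38)) = (-12989 - 1*22954) - (-9359/(-23679) - 13722*(-119 + (-52 - 1*38))/(96 + (-52 - 1*38))) = (-12989 - 22954) - (-9359*(-1/23679) - 13722*(-119 + (-52 - 38))/(96 + (-52 - 38))) = -35943 - (9359/23679 - 13722*(-119 - 90)/(96 - 90)) = -35943 - (9359/23679 - 13722/(6/(-209))) = -35943 - (9359/23679 - 13722/((-1/209*6))) = -35943 - (9359/23679 - 13722/(-6/209)) = -35943 - (9359/23679 - 13722*(-209/6)) = -35943 - (9359/23679 + 477983) = -35943 - 1*11318168816/23679 = -35943 - 11318168816/23679 = -12169263113/23679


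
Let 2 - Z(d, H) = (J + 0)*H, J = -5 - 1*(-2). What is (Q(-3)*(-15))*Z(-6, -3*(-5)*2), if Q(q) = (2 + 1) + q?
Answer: 0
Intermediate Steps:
J = -3 (J = -5 + 2 = -3)
Z(d, H) = 2 + 3*H (Z(d, H) = 2 - (-3 + 0)*H = 2 - (-3)*H = 2 + 3*H)
Q(q) = 3 + q
(Q(-3)*(-15))*Z(-6, -3*(-5)*2) = ((3 - 3)*(-15))*(2 + 3*(-3*(-5)*2)) = (0*(-15))*(2 + 3*(15*2)) = 0*(2 + 3*30) = 0*(2 + 90) = 0*92 = 0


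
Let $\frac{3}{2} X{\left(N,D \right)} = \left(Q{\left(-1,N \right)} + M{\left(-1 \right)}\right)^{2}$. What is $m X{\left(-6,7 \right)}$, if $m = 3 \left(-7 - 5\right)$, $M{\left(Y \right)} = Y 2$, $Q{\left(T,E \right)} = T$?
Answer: $-216$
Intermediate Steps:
$M{\left(Y \right)} = 2 Y$
$X{\left(N,D \right)} = 6$ ($X{\left(N,D \right)} = \frac{2 \left(-1 + 2 \left(-1\right)\right)^{2}}{3} = \frac{2 \left(-1 - 2\right)^{2}}{3} = \frac{2 \left(-3\right)^{2}}{3} = \frac{2}{3} \cdot 9 = 6$)
$m = -36$ ($m = 3 \left(-12\right) = -36$)
$m X{\left(-6,7 \right)} = \left(-36\right) 6 = -216$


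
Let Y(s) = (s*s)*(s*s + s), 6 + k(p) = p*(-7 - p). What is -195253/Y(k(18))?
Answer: -195253/43142561280 ≈ -4.5258e-6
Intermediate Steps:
k(p) = -6 + p*(-7 - p)
Y(s) = s**2*(s + s**2) (Y(s) = s**2*(s**2 + s) = s**2*(s + s**2))
-195253/Y(k(18)) = -195253*1/((1 + (-6 - 1*18**2 - 7*18))*(-6 - 1*18**2 - 7*18)**3) = -195253*1/((1 + (-6 - 1*324 - 126))*(-6 - 1*324 - 126)**3) = -195253*1/((1 + (-6 - 324 - 126))*(-6 - 324 - 126)**3) = -195253*(-1/(94818816*(1 - 456))) = -195253/((-94818816*(-455))) = -195253/43142561280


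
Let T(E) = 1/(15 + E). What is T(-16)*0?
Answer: 0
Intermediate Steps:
T(-16)*0 = 0/(15 - 16) = 0/(-1) = -1*0 = 0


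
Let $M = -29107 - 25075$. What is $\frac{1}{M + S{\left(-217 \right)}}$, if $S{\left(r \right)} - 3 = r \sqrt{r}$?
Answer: $\frac{i}{- 54179 i + 217 \sqrt{217}} \approx -1.8393 \cdot 10^{-5} + 1.0852 \cdot 10^{-6} i$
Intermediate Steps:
$M = -54182$ ($M = -29107 - 25075 = -54182$)
$S{\left(r \right)} = 3 + r^{\frac{3}{2}}$ ($S{\left(r \right)} = 3 + r \sqrt{r} = 3 + r^{\frac{3}{2}}$)
$\frac{1}{M + S{\left(-217 \right)}} = \frac{1}{-54182 + \left(3 + \left(-217\right)^{\frac{3}{2}}\right)} = \frac{1}{-54182 + \left(3 - 217 i \sqrt{217}\right)} = \frac{1}{-54179 - 217 i \sqrt{217}}$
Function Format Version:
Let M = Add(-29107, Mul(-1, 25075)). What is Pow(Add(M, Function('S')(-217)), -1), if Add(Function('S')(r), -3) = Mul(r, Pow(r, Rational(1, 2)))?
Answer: Mul(I, Pow(Add(Mul(-54179, I), Mul(217, Pow(217, Rational(1, 2)))), -1)) ≈ Add(-1.8393e-5, Mul(1.0852e-6, I))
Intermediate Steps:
M = -54182 (M = Add(-29107, -25075) = -54182)
Function('S')(r) = Add(3, Pow(r, Rational(3, 2))) (Function('S')(r) = Add(3, Mul(r, Pow(r, Rational(1, 2)))) = Add(3, Pow(r, Rational(3, 2))))
Pow(Add(M, Function('S')(-217)), -1) = Pow(Add(-54182, Add(3, Pow(-217, Rational(3, 2)))), -1) = Pow(Add(-54182, Add(3, Mul(-217, I, Pow(217, Rational(1, 2))))), -1) = Pow(Add(-54179, Mul(-217, I, Pow(217, Rational(1, 2)))), -1)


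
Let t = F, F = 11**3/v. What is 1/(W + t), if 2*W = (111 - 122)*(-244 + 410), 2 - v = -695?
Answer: -697/635030 ≈ -0.0010976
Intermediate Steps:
v = 697 (v = 2 - 1*(-695) = 2 + 695 = 697)
F = 1331/697 (F = 11**3/697 = 1331*(1/697) = 1331/697 ≈ 1.9096)
t = 1331/697 ≈ 1.9096
W = -913 (W = ((111 - 122)*(-244 + 410))/2 = (-11*166)/2 = (1/2)*(-1826) = -913)
1/(W + t) = 1/(-913 + 1331/697) = 1/(-635030/697) = -697/635030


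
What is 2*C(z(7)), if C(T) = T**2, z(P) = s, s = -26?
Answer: 1352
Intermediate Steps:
z(P) = -26
2*C(z(7)) = 2*(-26)**2 = 2*676 = 1352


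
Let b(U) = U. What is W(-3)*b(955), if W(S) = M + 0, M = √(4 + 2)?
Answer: 955*√6 ≈ 2339.3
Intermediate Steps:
M = √6 ≈ 2.4495
W(S) = √6 (W(S) = √6 + 0 = √6)
W(-3)*b(955) = √6*955 = 955*√6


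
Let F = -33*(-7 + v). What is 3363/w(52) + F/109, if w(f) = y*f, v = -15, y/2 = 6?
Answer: 273197/22672 ≈ 12.050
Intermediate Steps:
y = 12 (y = 2*6 = 12)
F = 726 (F = -33*(-7 - 15) = -33*(-22) = 726)
w(f) = 12*f
3363/w(52) + F/109 = 3363/((12*52)) + 726/109 = 3363/624 + 726*(1/109) = 3363*(1/624) + 726/109 = 1121/208 + 726/109 = 273197/22672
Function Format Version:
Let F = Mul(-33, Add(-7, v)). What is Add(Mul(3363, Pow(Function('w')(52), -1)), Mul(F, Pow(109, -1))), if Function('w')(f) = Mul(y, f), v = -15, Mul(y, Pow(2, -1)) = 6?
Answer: Rational(273197, 22672) ≈ 12.050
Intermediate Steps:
y = 12 (y = Mul(2, 6) = 12)
F = 726 (F = Mul(-33, Add(-7, -15)) = Mul(-33, -22) = 726)
Function('w')(f) = Mul(12, f)
Add(Mul(3363, Pow(Function('w')(52), -1)), Mul(F, Pow(109, -1))) = Add(Mul(3363, Pow(Mul(12, 52), -1)), Mul(726, Pow(109, -1))) = Add(Mul(3363, Pow(624, -1)), Mul(726, Rational(1, 109))) = Add(Mul(3363, Rational(1, 624)), Rational(726, 109)) = Add(Rational(1121, 208), Rational(726, 109)) = Rational(273197, 22672)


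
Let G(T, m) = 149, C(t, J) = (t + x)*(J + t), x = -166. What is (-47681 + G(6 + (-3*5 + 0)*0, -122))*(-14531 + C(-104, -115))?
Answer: -2119879668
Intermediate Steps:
C(t, J) = (-166 + t)*(J + t) (C(t, J) = (t - 166)*(J + t) = (-166 + t)*(J + t))
(-47681 + G(6 + (-3*5 + 0)*0, -122))*(-14531 + C(-104, -115)) = (-47681 + 149)*(-14531 + ((-104)² - 166*(-115) - 166*(-104) - 115*(-104))) = -47532*(-14531 + (10816 + 19090 + 17264 + 11960)) = -47532*(-14531 + 59130) = -47532*44599 = -2119879668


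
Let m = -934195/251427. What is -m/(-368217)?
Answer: -934195/92579695659 ≈ -1.0091e-5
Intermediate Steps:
m = -934195/251427 (m = -934195*1/251427 = -934195/251427 ≈ -3.7156)
-m/(-368217) = -1*(-934195/251427)/(-368217) = (934195/251427)*(-1/368217) = -934195/92579695659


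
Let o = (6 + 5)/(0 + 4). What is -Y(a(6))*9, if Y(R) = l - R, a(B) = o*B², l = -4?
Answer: 927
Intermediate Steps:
o = 11/4 ≈ 2.7500
a(B) = 11*B²/4
Y(R) = -4 - R
-Y(a(6))*9 = -(-4 - 11*6²/4)*9 = -(-4 - 11*36/4)*9 = -(-4 - 1*99)*9 = -(-4 - 99)*9 = -1*(-103)*9 = 103*9 = 927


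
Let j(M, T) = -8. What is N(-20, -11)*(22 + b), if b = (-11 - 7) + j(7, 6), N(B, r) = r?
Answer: 44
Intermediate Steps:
b = -26 (b = (-11 - 7) - 8 = -18 - 8 = -26)
N(-20, -11)*(22 + b) = -11*(22 - 26) = -11*(-4) = 44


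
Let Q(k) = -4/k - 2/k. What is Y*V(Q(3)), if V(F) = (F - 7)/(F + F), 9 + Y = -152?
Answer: -1449/4 ≈ -362.25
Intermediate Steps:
Q(k) = -6/k
Y = -161 (Y = -9 - 152 = -161)
V(F) = (-7 + F)/(2*F) (V(F) = (-7 + F)/((2*F)) = (-7 + F)*(1/(2*F)) = (-7 + F)/(2*F))
Y*V(Q(3)) = -161*(-7 - 6/3)/(2*((-6/3))) = -161*(-7 - 6*1/3)/(2*((-6*1/3))) = -161*(-7 - 2)/(2*(-2)) = -161*(-1)*(-9)/(2*2) = -161*9/4 = -1449/4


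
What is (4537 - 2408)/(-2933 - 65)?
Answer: -2129/2998 ≈ -0.71014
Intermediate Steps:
(4537 - 2408)/(-2933 - 65) = 2129/(-2998) = 2129*(-1/2998) = -2129/2998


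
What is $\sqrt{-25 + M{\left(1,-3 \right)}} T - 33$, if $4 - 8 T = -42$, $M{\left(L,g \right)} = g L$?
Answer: $-33 + \frac{23 i \sqrt{7}}{2} \approx -33.0 + 30.426 i$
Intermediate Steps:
$M{\left(L,g \right)} = L g$
$T = \frac{23}{4}$ ($T = \frac{1}{2} - - \frac{21}{4} = \frac{1}{2} + \frac{21}{4} = \frac{23}{4} \approx 5.75$)
$\sqrt{-25 + M{\left(1,-3 \right)}} T - 33 = \sqrt{-25 + 1 \left(-3\right)} \frac{23}{4} - 33 = \sqrt{-25 - 3} \cdot \frac{23}{4} - 33 = \sqrt{-28} \cdot \frac{23}{4} - 33 = 2 i \sqrt{7} \cdot \frac{23}{4} - 33 = \frac{23 i \sqrt{7}}{2} - 33 = -33 + \frac{23 i \sqrt{7}}{2}$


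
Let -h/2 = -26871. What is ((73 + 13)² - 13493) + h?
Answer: 47645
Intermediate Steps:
h = 53742 (h = -2*(-26871) = 53742)
((73 + 13)² - 13493) + h = ((73 + 13)² - 13493) + 53742 = (86² - 13493) + 53742 = (7396 - 13493) + 53742 = -6097 + 53742 = 47645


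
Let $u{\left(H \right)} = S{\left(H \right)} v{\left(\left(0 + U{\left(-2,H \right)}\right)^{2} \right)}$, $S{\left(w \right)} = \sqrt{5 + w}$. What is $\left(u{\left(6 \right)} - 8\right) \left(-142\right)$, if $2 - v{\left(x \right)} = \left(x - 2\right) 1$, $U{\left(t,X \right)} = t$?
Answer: $1136$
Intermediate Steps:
$v{\left(x \right)} = 4 - x$ ($v{\left(x \right)} = 2 - \left(x - 2\right) 1 = 2 - \left(-2 + x\right) 1 = 2 - \left(-2 + x\right) = 4 - x$)
$u{\left(H \right)} = 0$ ($u{\left(H \right)} = \sqrt{5 + H} \left(4 - \left(0 - 2\right)^{2}\right) = \sqrt{5 + H} \left(4 - \left(-2\right)^{2}\right) = \sqrt{5 + H} \left(4 - 4\right) = \sqrt{5 + H} 0 = 0$)
$\left(u{\left(6 \right)} - 8\right) \left(-142\right) = \left(0 - 8\right) \left(-142\right) = \left(-8\right) \left(-142\right) = 1136$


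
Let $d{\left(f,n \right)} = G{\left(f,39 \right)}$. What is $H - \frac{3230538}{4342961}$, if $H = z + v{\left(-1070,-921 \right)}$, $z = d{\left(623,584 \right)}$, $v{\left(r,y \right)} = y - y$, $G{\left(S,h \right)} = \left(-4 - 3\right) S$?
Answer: $- \frac{18942883459}{4342961} \approx -4361.7$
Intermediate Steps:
$G{\left(S,h \right)} = - 7 S$
$v{\left(r,y \right)} = 0$
$d{\left(f,n \right)} = - 7 f$
$z = -4361$ ($z = \left(-7\right) 623 = -4361$)
$H = -4361$ ($H = -4361 + 0 = -4361$)
$H - \frac{3230538}{4342961} = -4361 - \frac{3230538}{4342961} = - \frac{18942883459}{4342961}$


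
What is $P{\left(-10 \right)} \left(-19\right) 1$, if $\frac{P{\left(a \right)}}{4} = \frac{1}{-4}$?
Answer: $19$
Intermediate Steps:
$P{\left(a \right)} = -1$ ($P{\left(a \right)} = \frac{4}{-4} = 4 \left(- \frac{1}{4}\right) = -1$)
$P{\left(-10 \right)} \left(-19\right) 1 = \left(-1\right) \left(-19\right) 1 = 19 \cdot 1 = 19$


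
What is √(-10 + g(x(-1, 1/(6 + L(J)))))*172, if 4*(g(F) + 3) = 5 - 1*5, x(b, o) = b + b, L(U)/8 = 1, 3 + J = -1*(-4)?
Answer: 172*I*√13 ≈ 620.16*I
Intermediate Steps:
J = 1 (J = -3 - 1*(-4) = -3 + 4 = 1)
L(U) = 8 (L(U) = 8*1 = 8)
x(b, o) = 2*b
g(F) = -3 (g(F) = -3 + (5 - 1*5)/4 = -3 + (5 - 5)/4 = -3 + (¼)*0 = -3 + 0 = -3)
√(-10 + g(x(-1, 1/(6 + L(J)))))*172 = √(-10 - 3)*172 = √(-13)*172 = (I*√13)*172 = 172*I*√13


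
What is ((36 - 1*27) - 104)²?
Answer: 9025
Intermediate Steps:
((36 - 1*27) - 104)² = ((36 - 27) - 104)² = (9 - 104)² = (-95)² = 9025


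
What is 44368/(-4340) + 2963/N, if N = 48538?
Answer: -10921809/1074770 ≈ -10.162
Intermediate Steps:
44368/(-4340) + 2963/N = 44368/(-4340) + 2963/48538 = 44368*(-1/4340) + 2963*(1/48538) = -11092/1085 + 2963/48538 = -10921809/1074770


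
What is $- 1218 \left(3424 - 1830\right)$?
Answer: $-1941492$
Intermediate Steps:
$- 1218 \left(3424 - 1830\right) = \left(-1218\right) 1594 = -1941492$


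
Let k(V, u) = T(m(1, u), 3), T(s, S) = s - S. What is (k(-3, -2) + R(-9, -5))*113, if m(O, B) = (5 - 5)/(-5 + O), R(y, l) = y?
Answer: -1356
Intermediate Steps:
m(O, B) = 0 (m(O, B) = 0/(-5 + O) = 0)
k(V, u) = -3 (k(V, u) = 0 - 1*3 = 0 - 3 = -3)
(k(-3, -2) + R(-9, -5))*113 = (-3 - 9)*113 = -12*113 = -1356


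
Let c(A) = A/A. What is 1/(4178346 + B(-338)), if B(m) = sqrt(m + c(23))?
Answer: 4178346/17458575296053 - I*sqrt(337)/17458575296053 ≈ 2.3933e-7 - 1.0515e-12*I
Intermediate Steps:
c(A) = 1
B(m) = sqrt(1 + m) (B(m) = sqrt(m + 1) = sqrt(1 + m))
1/(4178346 + B(-338)) = 1/(4178346 + sqrt(1 - 338)) = 1/(4178346 + sqrt(-337)) = 1/(4178346 + I*sqrt(337))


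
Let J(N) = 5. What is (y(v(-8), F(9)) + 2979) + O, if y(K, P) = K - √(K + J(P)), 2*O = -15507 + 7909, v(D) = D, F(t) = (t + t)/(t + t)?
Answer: -828 - I*√3 ≈ -828.0 - 1.732*I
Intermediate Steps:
F(t) = 1 (F(t) = (2*t)/((2*t)) = (2*t)*(1/(2*t)) = 1)
O = -3799 (O = (-15507 + 7909)/2 = (½)*(-7598) = -3799)
y(K, P) = K - √(5 + K) (y(K, P) = K - √(K + 5) = K - √(5 + K))
(y(v(-8), F(9)) + 2979) + O = ((-8 - √(5 - 8)) + 2979) - 3799 = ((-8 - √(-3)) + 2979) - 3799 = ((-8 - I*√3) + 2979) - 3799 = (2971 - I*√3) - 3799 = -828 - I*√3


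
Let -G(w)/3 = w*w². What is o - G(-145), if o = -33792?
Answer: -9179667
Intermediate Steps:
G(w) = -3*w³ (G(w) = -3*w*w² = -3*w³)
o - G(-145) = -33792 - (-3)*(-145)³ = -33792 - (-3)*(-3048625) = -33792 - 1*9145875 = -33792 - 9145875 = -9179667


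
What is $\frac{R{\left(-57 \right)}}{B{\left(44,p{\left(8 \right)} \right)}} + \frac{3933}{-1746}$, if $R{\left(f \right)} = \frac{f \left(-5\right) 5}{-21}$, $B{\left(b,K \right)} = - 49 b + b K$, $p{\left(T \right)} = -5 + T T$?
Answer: $- \frac{143811}{59752} \approx -2.4068$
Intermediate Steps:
$p{\left(T \right)} = -5 + T^{2}$
$B{\left(b,K \right)} = - 49 b + K b$
$R{\left(f \right)} = \frac{25 f}{21}$ ($R{\left(f \right)} = - 5 f 5 \left(- \frac{1}{21}\right) = - 25 f \left(- \frac{1}{21}\right) = \frac{25 f}{21}$)
$\frac{R{\left(-57 \right)}}{B{\left(44,p{\left(8 \right)} \right)}} + \frac{3933}{-1746} = \frac{\frac{25}{21} \left(-57\right)}{44 \left(-49 - \left(5 - 8^{2}\right)\right)} + \frac{3933}{-1746} = - \frac{475}{7 \cdot 44 \left(-49 + \left(-5 + 64\right)\right)} + 3933 \left(- \frac{1}{1746}\right) = - \frac{475}{7 \cdot 44 \left(-49 + 59\right)} - \frac{437}{194} = - \frac{475}{7 \cdot 44 \cdot 10} - \frac{437}{194} = - \frac{475}{7 \cdot 440} - \frac{437}{194} = \left(- \frac{475}{7}\right) \frac{1}{440} - \frac{437}{194} = - \frac{95}{616} - \frac{437}{194} = - \frac{143811}{59752}$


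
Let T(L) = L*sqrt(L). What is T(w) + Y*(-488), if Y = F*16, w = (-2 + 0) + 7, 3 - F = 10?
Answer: 54656 + 5*sqrt(5) ≈ 54667.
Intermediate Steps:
F = -7 (F = 3 - 1*10 = 3 - 10 = -7)
w = 5 (w = -2 + 7 = 5)
T(L) = L**(3/2)
Y = -112 (Y = -7*16 = -112)
T(w) + Y*(-488) = 5**(3/2) - 112*(-488) = 5*sqrt(5) + 54656 = 54656 + 5*sqrt(5)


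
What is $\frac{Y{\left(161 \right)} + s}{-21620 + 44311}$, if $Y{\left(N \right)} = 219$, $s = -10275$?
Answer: $- \frac{10056}{22691} \approx -0.44317$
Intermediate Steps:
$\frac{Y{\left(161 \right)} + s}{-21620 + 44311} = \frac{219 - 10275}{-21620 + 44311} = - \frac{10056}{22691}$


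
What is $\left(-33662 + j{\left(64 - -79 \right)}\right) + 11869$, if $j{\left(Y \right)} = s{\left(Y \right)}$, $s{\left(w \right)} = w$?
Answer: $-21650$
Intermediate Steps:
$j{\left(Y \right)} = Y$
$\left(-33662 + j{\left(64 - -79 \right)}\right) + 11869 = \left(-33662 + \left(64 - -79\right)\right) + 11869 = \left(-33662 + \left(64 + 79\right)\right) + 11869 = \left(-33662 + 143\right) + 11869 = -33519 + 11869 = -21650$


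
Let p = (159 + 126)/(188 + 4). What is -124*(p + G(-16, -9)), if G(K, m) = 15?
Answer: -32705/16 ≈ -2044.1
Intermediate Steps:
p = 95/64 (p = 285/192 = 285*(1/192) = 95/64 ≈ 1.4844)
-124*(p + G(-16, -9)) = -124*(95/64 + 15) = -124*1055/64 = -32705/16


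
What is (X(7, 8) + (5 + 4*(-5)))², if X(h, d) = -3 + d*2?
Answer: 4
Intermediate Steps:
X(h, d) = -3 + 2*d
(X(7, 8) + (5 + 4*(-5)))² = ((-3 + 2*8) + (5 + 4*(-5)))² = ((-3 + 16) + (5 - 20))² = (13 - 15)² = (-2)² = 4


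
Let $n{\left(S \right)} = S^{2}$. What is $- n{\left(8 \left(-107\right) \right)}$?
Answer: $-732736$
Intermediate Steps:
$- n{\left(8 \left(-107\right) \right)} = - \left(8 \left(-107\right)\right)^{2} = - \left(-856\right)^{2} = \left(-1\right) 732736 = -732736$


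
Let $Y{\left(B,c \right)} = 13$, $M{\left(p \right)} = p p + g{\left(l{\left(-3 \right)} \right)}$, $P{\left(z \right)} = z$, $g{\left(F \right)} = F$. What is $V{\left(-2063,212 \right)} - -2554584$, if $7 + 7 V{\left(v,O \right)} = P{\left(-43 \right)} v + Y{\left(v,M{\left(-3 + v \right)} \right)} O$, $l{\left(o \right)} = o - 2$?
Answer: $\frac{17973546}{7} \approx 2.5676 \cdot 10^{6}$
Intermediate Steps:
$l{\left(o \right)} = -2 + o$
$M{\left(p \right)} = -5 + p^{2}$ ($M{\left(p \right)} = p p - 5 = p^{2} - 5 = -5 + p^{2}$)
$V{\left(v,O \right)} = -1 - \frac{43 v}{7} + \frac{13 O}{7}$ ($V{\left(v,O \right)} = -1 + \frac{- 43 v + 13 O}{7} = -1 + \left(- \frac{43 v}{7} + \frac{13 O}{7}\right) = -1 - \frac{43 v}{7} + \frac{13 O}{7}$)
$V{\left(-2063,212 \right)} - -2554584 = \left(-1 - - \frac{88709}{7} + \frac{13}{7} \cdot 212\right) - -2554584 = \left(-1 + \frac{88709}{7} + \frac{2756}{7}\right) + 2554584 = \frac{91458}{7} + 2554584 = \frac{17973546}{7}$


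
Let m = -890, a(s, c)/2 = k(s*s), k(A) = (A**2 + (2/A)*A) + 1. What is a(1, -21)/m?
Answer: -4/445 ≈ -0.0089888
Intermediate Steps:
k(A) = 3 + A**2 (k(A) = (A**2 + 2) + 1 = (2 + A**2) + 1 = 3 + A**2)
a(s, c) = 6 + 2*s**4 (a(s, c) = 2*(3 + (s*s)**2) = 2*(3 + (s**2)**2) = 2*(3 + s**4) = 6 + 2*s**4)
a(1, -21)/m = (6 + 2*1**4)/(-890) = (6 + 2*1)*(-1/890) = (6 + 2)*(-1/890) = 8*(-1/890) = -4/445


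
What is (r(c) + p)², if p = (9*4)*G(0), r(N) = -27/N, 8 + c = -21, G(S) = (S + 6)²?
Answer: 1414587321/841 ≈ 1.6820e+6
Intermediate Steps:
G(S) = (6 + S)²
c = -29 (c = -8 - 21 = -29)
p = 1296 (p = (9*4)*(6 + 0)² = 36*6² = 36*36 = 1296)
(r(c) + p)² = (-27/(-29) + 1296)² = (-27*(-1/29) + 1296)² = (27/29 + 1296)² = (37611/29)² = 1414587321/841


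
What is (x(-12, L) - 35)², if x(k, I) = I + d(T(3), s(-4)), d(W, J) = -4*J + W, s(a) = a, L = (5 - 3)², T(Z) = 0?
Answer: 225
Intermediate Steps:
L = 4 (L = 2² = 4)
d(W, J) = W - 4*J
x(k, I) = 16 + I (x(k, I) = I + (0 - 4*(-4)) = I + (0 + 16) = I + 16 = 16 + I)
(x(-12, L) - 35)² = ((16 + 4) - 35)² = (20 - 35)² = (-15)² = 225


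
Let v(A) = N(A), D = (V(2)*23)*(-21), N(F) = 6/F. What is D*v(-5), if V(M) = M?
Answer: 5796/5 ≈ 1159.2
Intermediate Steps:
D = -966 (D = (2*23)*(-21) = 46*(-21) = -966)
v(A) = 6/A
D*v(-5) = -5796/(-5) = -5796*(-1)/5 = -966*(-6/5) = 5796/5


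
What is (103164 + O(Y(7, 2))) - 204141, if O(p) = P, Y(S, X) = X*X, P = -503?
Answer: -101480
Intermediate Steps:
Y(S, X) = X**2
O(p) = -503
(103164 + O(Y(7, 2))) - 204141 = (103164 - 503) - 204141 = 102661 - 204141 = -101480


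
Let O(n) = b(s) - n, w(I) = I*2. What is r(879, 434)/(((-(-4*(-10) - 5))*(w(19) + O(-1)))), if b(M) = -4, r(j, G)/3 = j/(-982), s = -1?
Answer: 2637/1202950 ≈ 0.0021921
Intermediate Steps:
r(j, G) = -3*j/982 (r(j, G) = 3*(j/(-982)) = 3*(j*(-1/982)) = 3*(-j/982) = -3*j/982)
w(I) = 2*I
O(n) = -4 - n
r(879, 434)/(((-(-4*(-10) - 5))*(w(19) + O(-1)))) = (-3/982*879)/(((-(-4*(-10) - 5))*(2*19 + (-4 - 1*(-1))))) = -2637*(-1/((38 + (-4 + 1))*(40 - 5)))/982 = -2637*(-1/(35*(38 - 3)))/982 = -2637/(982*((-35*35))) = -2637/982/(-1225) = -2637/982*(-1/1225) = 2637/1202950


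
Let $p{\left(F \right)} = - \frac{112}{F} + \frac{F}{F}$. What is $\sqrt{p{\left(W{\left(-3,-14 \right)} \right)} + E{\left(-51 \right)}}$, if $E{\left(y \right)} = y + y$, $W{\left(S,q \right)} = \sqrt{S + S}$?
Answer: $\frac{\sqrt{-909 + 168 i \sqrt{6}}}{3} \approx 2.2212 + 10.292 i$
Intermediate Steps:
$W{\left(S,q \right)} = \sqrt{2} \sqrt{S}$ ($W{\left(S,q \right)} = \sqrt{2 S} = \sqrt{2} \sqrt{S}$)
$p{\left(F \right)} = 1 - \frac{112}{F}$ ($p{\left(F \right)} = - \frac{112}{F} + 1 = 1 - \frac{112}{F}$)
$E{\left(y \right)} = 2 y$
$\sqrt{p{\left(W{\left(-3,-14 \right)} \right)} + E{\left(-51 \right)}} = \sqrt{\frac{-112 + \sqrt{2} \sqrt{-3}}{\sqrt{2} \sqrt{-3}} + 2 \left(-51\right)} = \sqrt{\frac{-112 + \sqrt{2} i \sqrt{3}}{\sqrt{2} i \sqrt{3}} - 102} = \sqrt{\frac{-112 + i \sqrt{6}}{i \sqrt{6}} - 102} = \sqrt{- \frac{i \sqrt{6}}{6} \left(-112 + i \sqrt{6}\right) - 102} = \sqrt{- \frac{i \sqrt{6} \left(-112 + i \sqrt{6}\right)}{6} - 102} = \sqrt{-102 - \frac{i \sqrt{6} \left(-112 + i \sqrt{6}\right)}{6}}$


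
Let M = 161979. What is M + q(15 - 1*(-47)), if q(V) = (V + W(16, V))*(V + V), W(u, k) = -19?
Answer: 167311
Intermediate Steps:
q(V) = 2*V*(-19 + V) (q(V) = (V - 19)*(V + V) = (-19 + V)*(2*V) = 2*V*(-19 + V))
M + q(15 - 1*(-47)) = 161979 + 2*(15 - 1*(-47))*(-19 + (15 - 1*(-47))) = 161979 + 2*(15 + 47)*(-19 + (15 + 47)) = 161979 + 2*62*(-19 + 62) = 161979 + 2*62*43 = 161979 + 5332 = 167311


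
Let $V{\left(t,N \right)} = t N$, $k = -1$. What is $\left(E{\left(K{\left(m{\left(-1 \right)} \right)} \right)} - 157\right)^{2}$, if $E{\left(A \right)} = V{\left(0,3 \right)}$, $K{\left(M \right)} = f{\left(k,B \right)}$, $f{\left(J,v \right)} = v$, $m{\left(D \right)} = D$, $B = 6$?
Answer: $24649$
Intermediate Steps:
$K{\left(M \right)} = 6$
$V{\left(t,N \right)} = N t$
$E{\left(A \right)} = 0$ ($E{\left(A \right)} = 3 \cdot 0 = 0$)
$\left(E{\left(K{\left(m{\left(-1 \right)} \right)} \right)} - 157\right)^{2} = \left(0 - 157\right)^{2} = \left(-157\right)^{2} = 24649$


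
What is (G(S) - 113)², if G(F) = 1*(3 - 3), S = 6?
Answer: 12769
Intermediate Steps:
G(F) = 0 (G(F) = 1*0 = 0)
(G(S) - 113)² = (0 - 113)² = (-113)² = 12769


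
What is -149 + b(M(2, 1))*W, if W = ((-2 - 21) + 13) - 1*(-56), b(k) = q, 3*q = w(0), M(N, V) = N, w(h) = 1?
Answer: -401/3 ≈ -133.67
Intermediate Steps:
q = ⅓ (q = (⅓)*1 = ⅓ ≈ 0.33333)
b(k) = ⅓
W = 46 (W = (-23 + 13) + 56 = -10 + 56 = 46)
-149 + b(M(2, 1))*W = -149 + (⅓)*46 = -149 + 46/3 = -401/3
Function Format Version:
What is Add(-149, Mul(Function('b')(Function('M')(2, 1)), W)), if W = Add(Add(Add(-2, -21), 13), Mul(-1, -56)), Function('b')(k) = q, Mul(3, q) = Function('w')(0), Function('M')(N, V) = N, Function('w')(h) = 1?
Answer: Rational(-401, 3) ≈ -133.67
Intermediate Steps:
q = Rational(1, 3) (q = Mul(Rational(1, 3), 1) = Rational(1, 3) ≈ 0.33333)
Function('b')(k) = Rational(1, 3)
W = 46 (W = Add(Add(-23, 13), 56) = Add(-10, 56) = 46)
Add(-149, Mul(Function('b')(Function('M')(2, 1)), W)) = Add(-149, Mul(Rational(1, 3), 46)) = Add(-149, Rational(46, 3)) = Rational(-401, 3)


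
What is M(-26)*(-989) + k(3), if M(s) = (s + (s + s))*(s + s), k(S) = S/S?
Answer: -4011383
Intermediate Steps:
k(S) = 1
M(s) = 6*s**2 (M(s) = (s + 2*s)*(2*s) = (3*s)*(2*s) = 6*s**2)
M(-26)*(-989) + k(3) = (6*(-26)**2)*(-989) + 1 = (6*676)*(-989) + 1 = 4056*(-989) + 1 = -4011384 + 1 = -4011383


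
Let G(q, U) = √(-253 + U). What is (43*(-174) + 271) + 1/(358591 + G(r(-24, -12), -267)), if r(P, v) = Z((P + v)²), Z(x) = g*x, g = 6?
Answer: 2*(-7211*√130 + 1292899850*I)/(-358591*I + 2*√130) ≈ -7211.0 - 2.3283e-10*I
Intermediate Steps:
Z(x) = 6*x
r(P, v) = 6*(P + v)²
(43*(-174) + 271) + 1/(358591 + G(r(-24, -12), -267)) = (43*(-174) + 271) + 1/(358591 + √(-253 - 267)) = (-7482 + 271) + 1/(358591 + √(-520)) = -7211 + 1/(358591 + 2*I*√130)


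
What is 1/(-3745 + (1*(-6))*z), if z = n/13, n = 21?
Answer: -13/48811 ≈ -0.00026633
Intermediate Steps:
z = 21/13 ≈ 1.6154
1/(-3745 + (1*(-6))*z) = 1/(-3745 + (1*(-6))*(21/13)) = 1/(-3745 - 6*21/13) = 1/(-3745 - 126/13) = 1/(-48811/13) = -13/48811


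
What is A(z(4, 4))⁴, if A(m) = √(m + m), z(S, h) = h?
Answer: 64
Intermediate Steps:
A(m) = √2*√m (A(m) = √(2*m) = √2*√m)
A(z(4, 4))⁴ = (√2*√4)⁴ = (√2*2)⁴ = (2*√2)⁴ = 64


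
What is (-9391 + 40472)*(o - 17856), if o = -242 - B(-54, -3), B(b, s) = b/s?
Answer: -563063396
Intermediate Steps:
o = -260 (o = -242 - (-54)/(-3) = -242 - (-54)*(-1)/3 = -242 - 1*18 = -242 - 18 = -260)
(-9391 + 40472)*(o - 17856) = (-9391 + 40472)*(-260 - 17856) = 31081*(-18116) = -563063396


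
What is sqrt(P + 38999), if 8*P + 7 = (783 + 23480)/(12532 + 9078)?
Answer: sqrt(72847527320965)/43220 ≈ 197.48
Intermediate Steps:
P = -127007/172880 (P = -7/8 + ((783 + 23480)/(12532 + 9078))/8 = -7/8 + (24263/21610)/8 = -7/8 + (24263*(1/21610))/8 = -7/8 + (1/8)*(24263/21610) = -7/8 + 24263/172880 = -127007/172880 ≈ -0.73465)
sqrt(P + 38999) = sqrt(-127007/172880 + 38999) = sqrt(6742020113/172880) = sqrt(72847527320965)/43220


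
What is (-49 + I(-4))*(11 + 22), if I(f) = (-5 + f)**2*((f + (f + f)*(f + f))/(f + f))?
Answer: -43329/2 ≈ -21665.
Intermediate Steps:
I(f) = (-5 + f)**2*(f + 4*f**2)/(2*f) (I(f) = (-5 + f)**2*((f + (2*f)*(2*f))/((2*f))) = (-5 + f)**2*((f + 4*f**2)*(1/(2*f))) = (-5 + f)**2*((f + 4*f**2)/(2*f)) = (-5 + f)**2*(f + 4*f**2)/(2*f))
(-49 + I(-4))*(11 + 22) = (-49 + (-5 - 4)**2*(1 + 4*(-4))/2)*(11 + 22) = (-49 + (1/2)*(-9)**2*(1 - 16))*33 = (-49 + (1/2)*81*(-15))*33 = (-49 - 1215/2)*33 = -1313/2*33 = -43329/2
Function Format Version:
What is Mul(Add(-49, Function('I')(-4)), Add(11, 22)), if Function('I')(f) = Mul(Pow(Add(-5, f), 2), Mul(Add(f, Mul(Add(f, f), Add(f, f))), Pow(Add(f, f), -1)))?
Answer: Rational(-43329, 2) ≈ -21665.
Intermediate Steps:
Function('I')(f) = Mul(Rational(1, 2), Pow(f, -1), Pow(Add(-5, f), 2), Add(f, Mul(4, Pow(f, 2)))) (Function('I')(f) = Mul(Pow(Add(-5, f), 2), Mul(Add(f, Mul(Mul(2, f), Mul(2, f))), Pow(Mul(2, f), -1))) = Mul(Pow(Add(-5, f), 2), Mul(Add(f, Mul(4, Pow(f, 2))), Mul(Rational(1, 2), Pow(f, -1)))) = Mul(Pow(Add(-5, f), 2), Mul(Rational(1, 2), Pow(f, -1), Add(f, Mul(4, Pow(f, 2))))) = Mul(Rational(1, 2), Pow(f, -1), Pow(Add(-5, f), 2), Add(f, Mul(4, Pow(f, 2)))))
Mul(Add(-49, Function('I')(-4)), Add(11, 22)) = Mul(Add(-49, Mul(Rational(1, 2), Pow(Add(-5, -4), 2), Add(1, Mul(4, -4)))), Add(11, 22)) = Mul(Add(-49, Mul(Rational(1, 2), Pow(-9, 2), Add(1, -16))), 33) = Mul(Add(-49, Mul(Rational(1, 2), 81, -15)), 33) = Mul(Add(-49, Rational(-1215, 2)), 33) = Mul(Rational(-1313, 2), 33) = Rational(-43329, 2)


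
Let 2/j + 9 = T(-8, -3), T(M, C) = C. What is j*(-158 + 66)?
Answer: 46/3 ≈ 15.333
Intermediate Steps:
j = -1/6 (j = 2/(-9 - 3) = 2/(-12) = 2*(-1/12) = -1/6 ≈ -0.16667)
j*(-158 + 66) = -(-158 + 66)/6 = -1/6*(-92) = 46/3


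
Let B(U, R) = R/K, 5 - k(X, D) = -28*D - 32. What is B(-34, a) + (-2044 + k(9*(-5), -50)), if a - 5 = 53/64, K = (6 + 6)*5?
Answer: -13082507/3840 ≈ -3406.9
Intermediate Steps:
k(X, D) = 37 + 28*D (k(X, D) = 5 - (-28*D - 32) = 5 - (-32 - 28*D) = 5 + (32 + 28*D) = 37 + 28*D)
K = 60 (K = 12*5 = 60)
a = 373/64 (a = 5 + 53/64 = 373/64 ≈ 5.8281)
B(U, R) = R/60
B(-34, a) + (-2044 + k(9*(-5), -50)) = (1/60)*(373/64) + (-2044 + (37 + 28*(-50))) = 373/3840 + (-2044 + (37 - 1400)) = 373/3840 + (-2044 - 1363) = 373/3840 - 3407 = -13082507/3840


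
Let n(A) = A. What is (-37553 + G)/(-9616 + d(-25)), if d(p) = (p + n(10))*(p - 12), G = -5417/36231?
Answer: 1360588160/328289091 ≈ 4.1445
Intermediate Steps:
G = -5417/36231 (G = -5417*1/36231 = -5417/36231 ≈ -0.14951)
d(p) = (-12 + p)*(10 + p) (d(p) = (p + 10)*(p - 12) = (10 + p)*(-12 + p) = (-12 + p)*(10 + p))
(-37553 + G)/(-9616 + d(-25)) = (-37553 - 5417/36231)/(-9616 + (-120 + (-25)² - 2*(-25))) = -1360588160/(36231*(-9616 + (-120 + 625 + 50))) = -1360588160/(36231*(-9616 + 555)) = -1360588160/36231/(-9061) = -1360588160/36231*(-1/9061) = 1360588160/328289091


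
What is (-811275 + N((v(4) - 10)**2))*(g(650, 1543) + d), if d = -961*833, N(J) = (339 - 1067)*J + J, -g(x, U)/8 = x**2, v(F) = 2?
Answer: 3586056592939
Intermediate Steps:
g(x, U) = -8*x**2
N(J) = -727*J (N(J) = -728*J + J = -727*J)
d = -800513
(-811275 + N((v(4) - 10)**2))*(g(650, 1543) + d) = (-811275 - 727*(2 - 10)**2)*(-8*650**2 - 800513) = (-811275 - 727*(-8)**2)*(-8*422500 - 800513) = (-811275 - 727*64)*(-3380000 - 800513) = (-811275 - 46528)*(-4180513) = -857803*(-4180513) = 3586056592939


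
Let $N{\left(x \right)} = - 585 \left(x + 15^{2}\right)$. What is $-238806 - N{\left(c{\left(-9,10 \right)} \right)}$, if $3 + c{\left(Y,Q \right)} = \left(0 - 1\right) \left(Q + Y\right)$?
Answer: $-109521$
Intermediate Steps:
$c{\left(Y,Q \right)} = -3 - Q - Y$ ($c{\left(Y,Q \right)} = -3 + \left(0 - 1\right) \left(Q + Y\right) = -3 - \left(Q + Y\right) = -3 - Q - Y$)
$N{\left(x \right)} = -131625 - 585 x$ ($N{\left(x \right)} = - 585 \left(x + 225\right) = - 585 \left(225 + x\right) = -131625 - 585 x$)
$-238806 - N{\left(c{\left(-9,10 \right)} \right)} = -238806 - \left(-131625 - 585 \left(-3 - 10 - -9\right)\right) = -238806 - \left(-131625 - 585 \left(-3 - 10 + 9\right)\right) = -238806 - \left(-131625 - -2340\right) = -238806 - \left(-131625 + 2340\right) = -238806 - -129285 = -238806 + 129285 = -109521$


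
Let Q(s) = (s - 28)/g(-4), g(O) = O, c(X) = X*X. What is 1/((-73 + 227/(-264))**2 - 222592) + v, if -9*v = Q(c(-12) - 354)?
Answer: -1800895017217/272404098558 ≈ -6.6111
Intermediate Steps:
c(X) = X**2
Q(s) = 7 - s/4 (Q(s) = (s - 28)/(-4) = (-28 + s)*(-1/4) = 7 - s/4)
v = -119/18 (v = -(7 - ((-12)**2 - 354)/4)/9 = -(7 - (144 - 354)/4)/9 = -(7 - 1/4*(-210))/9 = -(7 + 105/2)/9 = -1/9*119/2 = -119/18 ≈ -6.6111)
1/((-73 + 227/(-264))**2 - 222592) + v = 1/((-73 + 227/(-264))**2 - 222592) - 119/18 = 1/((-73 + 227*(-1/264))**2 - 222592) - 119/18 = 1/((-73 - 227/264)**2 - 222592) - 119/18 = 1/((-19499/264)**2 - 222592) - 119/18 = 1/(380211001/69696 - 222592) - 119/18 = 1/(-15133561031/69696) - 119/18 = -69696/15133561031 - 119/18 = -1800895017217/272404098558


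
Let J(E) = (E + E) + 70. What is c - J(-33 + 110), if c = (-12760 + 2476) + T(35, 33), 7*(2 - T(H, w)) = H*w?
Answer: -10671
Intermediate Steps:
T(H, w) = 2 - H*w/7
c = -10447 (c = (-12760 + 2476) + (2 - ⅐*35*33) = -10284 + (2 - 165) = -10284 - 163 = -10447)
J(E) = 70 + 2*E (J(E) = 2*E + 70 = 70 + 2*E)
c - J(-33 + 110) = -10447 - (70 + 2*(-33 + 110)) = -10447 - (70 + 2*77) = -10447 - (70 + 154) = -10447 - 1*224 = -10447 - 224 = -10671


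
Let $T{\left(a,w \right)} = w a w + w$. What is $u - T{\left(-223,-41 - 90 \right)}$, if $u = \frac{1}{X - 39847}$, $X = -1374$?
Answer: $\frac{157754168513}{41221} \approx 3.827 \cdot 10^{6}$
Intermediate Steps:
$T{\left(a,w \right)} = w + a w^{2}$ ($T{\left(a,w \right)} = a w w + w = a w^{2} + w = w + a w^{2}$)
$u = - \frac{1}{41221}$ ($u = \frac{1}{-1374 - 39847} = \frac{1}{-41221} = - \frac{1}{41221} \approx -2.4259 \cdot 10^{-5}$)
$u - T{\left(-223,-41 - 90 \right)} = - \frac{1}{41221} - \left(-41 - 90\right) \left(1 - 223 \left(-41 - 90\right)\right) = - \frac{1}{41221} - - 131 \left(1 - -29213\right) = - \frac{1}{41221} - - 131 \left(1 + 29213\right) = - \frac{1}{41221} - \left(-131\right) 29214 = - \frac{1}{41221} - -3827034 = - \frac{1}{41221} + 3827034 = \frac{157754168513}{41221}$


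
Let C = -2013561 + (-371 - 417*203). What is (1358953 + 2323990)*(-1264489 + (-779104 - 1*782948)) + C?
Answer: -10409991488746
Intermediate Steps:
C = -2098583 (C = -2013561 + (-371 - 84651) = -2013561 - 85022 = -2098583)
(1358953 + 2323990)*(-1264489 + (-779104 - 1*782948)) + C = (1358953 + 2323990)*(-1264489 + (-779104 - 1*782948)) - 2098583 = 3682943*(-1264489 + (-779104 - 782948)) - 2098583 = 3682943*(-1264489 - 1562052) - 2098583 = 3682943*(-2826541) - 2098583 = -10409989390163 - 2098583 = -10409991488746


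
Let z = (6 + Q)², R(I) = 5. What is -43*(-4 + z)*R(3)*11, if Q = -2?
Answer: -28380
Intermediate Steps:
z = 16 (z = (6 - 2)² = 4² = 16)
-43*(-4 + z)*R(3)*11 = -43*(-4 + 16)*5*11 = -516*5*11 = -43*60*11 = -2580*11 = -28380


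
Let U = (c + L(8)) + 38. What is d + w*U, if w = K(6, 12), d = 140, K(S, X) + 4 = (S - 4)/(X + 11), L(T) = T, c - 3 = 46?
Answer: -5330/23 ≈ -231.74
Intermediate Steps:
c = 49 (c = 3 + 46 = 49)
K(S, X) = -4 + (-4 + S)/(11 + X) (K(S, X) = -4 + (S - 4)/(X + 11) = -4 + (-4 + S)/(11 + X))
w = -90/23 (w = (-48 + 6 - 4*12)/(11 + 12) = (-48 + 6 - 48)/23 = (1/23)*(-90) = -90/23 ≈ -3.9130)
U = 95 (U = (49 + 8) + 38 = 57 + 38 = 95)
d + w*U = 140 - 90/23*95 = 140 - 8550/23 = -5330/23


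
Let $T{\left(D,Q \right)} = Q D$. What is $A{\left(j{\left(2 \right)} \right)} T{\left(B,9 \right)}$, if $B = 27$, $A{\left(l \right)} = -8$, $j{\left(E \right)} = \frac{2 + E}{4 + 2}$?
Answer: $-1944$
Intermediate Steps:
$j{\left(E \right)} = \frac{1}{3} + \frac{E}{6}$ ($j{\left(E \right)} = \frac{2 + E}{6} = \left(2 + E\right) \frac{1}{6} = \frac{1}{3} + \frac{E}{6}$)
$T{\left(D,Q \right)} = D Q$
$A{\left(j{\left(2 \right)} \right)} T{\left(B,9 \right)} = - 8 \cdot 27 \cdot 9 = \left(-8\right) 243 = -1944$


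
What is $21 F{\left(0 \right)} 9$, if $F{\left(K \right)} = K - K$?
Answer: $0$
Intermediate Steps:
$F{\left(K \right)} = 0$
$21 F{\left(0 \right)} 9 = 21 \cdot 0 \cdot 9 = 0 \cdot 9 = 0$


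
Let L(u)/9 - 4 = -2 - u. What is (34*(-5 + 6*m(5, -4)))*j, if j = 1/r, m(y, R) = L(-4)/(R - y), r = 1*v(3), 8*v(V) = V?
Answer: -11152/3 ≈ -3717.3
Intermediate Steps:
v(V) = V/8
L(u) = 18 - 9*u (L(u) = 36 + 9*(-2 - u) = 36 + (-18 - 9*u) = 18 - 9*u)
r = 3/8 (r = 1*((1/8)*3) = 1*(3/8) = 3/8 ≈ 0.37500)
m(y, R) = 54/(R - y) (m(y, R) = (18 - 9*(-4))/(R - y) = (18 + 36)/(R - y) = 54/(R - y))
j = 8/3 (j = 1/(3/8) = 8/3 ≈ 2.6667)
(34*(-5 + 6*m(5, -4)))*j = (34*(-5 + 6*(54/(-4 - 1*5))))*(8/3) = (34*(-5 + 6*(54/(-4 - 5))))*(8/3) = (34*(-5 + 6*(54/(-9))))*(8/3) = (34*(-5 + 6*(54*(-1/9))))*(8/3) = (34*(-5 + 6*(-6)))*(8/3) = (34*(-5 - 36))*(8/3) = (34*(-41))*(8/3) = -1394*8/3 = -11152/3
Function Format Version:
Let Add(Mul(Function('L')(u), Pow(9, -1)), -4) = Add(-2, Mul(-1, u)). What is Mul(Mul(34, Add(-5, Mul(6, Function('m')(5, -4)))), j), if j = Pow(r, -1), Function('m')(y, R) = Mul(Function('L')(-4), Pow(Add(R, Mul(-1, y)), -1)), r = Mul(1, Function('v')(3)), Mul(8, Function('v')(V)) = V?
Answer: Rational(-11152, 3) ≈ -3717.3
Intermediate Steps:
Function('v')(V) = Mul(Rational(1, 8), V)
Function('L')(u) = Add(18, Mul(-9, u)) (Function('L')(u) = Add(36, Mul(9, Add(-2, Mul(-1, u)))) = Add(36, Add(-18, Mul(-9, u))) = Add(18, Mul(-9, u)))
r = Rational(3, 8) (r = Mul(1, Mul(Rational(1, 8), 3)) = Mul(1, Rational(3, 8)) = Rational(3, 8) ≈ 0.37500)
Function('m')(y, R) = Mul(54, Pow(Add(R, Mul(-1, y)), -1)) (Function('m')(y, R) = Mul(Add(18, Mul(-9, -4)), Pow(Add(R, Mul(-1, y)), -1)) = Mul(Add(18, 36), Pow(Add(R, Mul(-1, y)), -1)) = Mul(54, Pow(Add(R, Mul(-1, y)), -1)))
j = Rational(8, 3) (j = Pow(Rational(3, 8), -1) = Rational(8, 3) ≈ 2.6667)
Mul(Mul(34, Add(-5, Mul(6, Function('m')(5, -4)))), j) = Mul(Mul(34, Add(-5, Mul(6, Mul(54, Pow(Add(-4, Mul(-1, 5)), -1))))), Rational(8, 3)) = Mul(Mul(34, Add(-5, Mul(6, Mul(54, Pow(Add(-4, -5), -1))))), Rational(8, 3)) = Mul(Mul(34, Add(-5, Mul(6, Mul(54, Pow(-9, -1))))), Rational(8, 3)) = Mul(Mul(34, Add(-5, Mul(6, Mul(54, Rational(-1, 9))))), Rational(8, 3)) = Mul(Mul(34, Add(-5, Mul(6, -6))), Rational(8, 3)) = Mul(Mul(34, Add(-5, -36)), Rational(8, 3)) = Mul(Mul(34, -41), Rational(8, 3)) = Mul(-1394, Rational(8, 3)) = Rational(-11152, 3)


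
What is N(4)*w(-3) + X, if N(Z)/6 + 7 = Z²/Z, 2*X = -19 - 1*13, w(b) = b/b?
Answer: -34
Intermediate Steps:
w(b) = 1
X = -16 (X = (-19 - 1*13)/2 = (-19 - 13)/2 = (½)*(-32) = -16)
N(Z) = -42 + 6*Z (N(Z) = -42 + 6*(Z²/Z) = -42 + 6*Z)
N(4)*w(-3) + X = (-42 + 6*4)*1 - 16 = (-42 + 24)*1 - 16 = -18*1 - 16 = -18 - 16 = -34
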